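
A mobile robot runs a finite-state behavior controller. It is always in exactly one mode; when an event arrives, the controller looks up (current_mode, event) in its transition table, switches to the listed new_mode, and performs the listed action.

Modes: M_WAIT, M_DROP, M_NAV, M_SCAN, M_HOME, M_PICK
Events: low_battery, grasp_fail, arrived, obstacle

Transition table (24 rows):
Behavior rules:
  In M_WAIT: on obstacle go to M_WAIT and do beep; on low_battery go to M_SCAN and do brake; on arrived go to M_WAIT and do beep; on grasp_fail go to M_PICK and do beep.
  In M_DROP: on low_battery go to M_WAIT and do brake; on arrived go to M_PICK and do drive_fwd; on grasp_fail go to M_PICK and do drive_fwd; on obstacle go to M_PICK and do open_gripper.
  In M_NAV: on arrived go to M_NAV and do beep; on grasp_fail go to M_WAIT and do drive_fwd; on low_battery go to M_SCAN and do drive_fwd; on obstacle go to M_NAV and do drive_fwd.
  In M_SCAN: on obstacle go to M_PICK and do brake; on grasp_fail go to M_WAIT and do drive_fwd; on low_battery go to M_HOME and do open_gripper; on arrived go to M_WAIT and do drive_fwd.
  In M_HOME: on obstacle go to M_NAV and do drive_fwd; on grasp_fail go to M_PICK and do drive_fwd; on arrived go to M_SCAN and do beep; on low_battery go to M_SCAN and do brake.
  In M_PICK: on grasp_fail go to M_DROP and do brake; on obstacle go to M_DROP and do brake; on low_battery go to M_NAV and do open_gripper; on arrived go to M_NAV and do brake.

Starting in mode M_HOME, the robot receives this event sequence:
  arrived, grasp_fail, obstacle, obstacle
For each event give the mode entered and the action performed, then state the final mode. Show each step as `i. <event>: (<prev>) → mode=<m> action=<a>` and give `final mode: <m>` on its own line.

final mode: M_WAIT

1. arrived: (M_HOME) → mode=M_SCAN action=beep
2. grasp_fail: (M_SCAN) → mode=M_WAIT action=drive_fwd
3. obstacle: (M_WAIT) → mode=M_WAIT action=beep
4. obstacle: (M_WAIT) → mode=M_WAIT action=beep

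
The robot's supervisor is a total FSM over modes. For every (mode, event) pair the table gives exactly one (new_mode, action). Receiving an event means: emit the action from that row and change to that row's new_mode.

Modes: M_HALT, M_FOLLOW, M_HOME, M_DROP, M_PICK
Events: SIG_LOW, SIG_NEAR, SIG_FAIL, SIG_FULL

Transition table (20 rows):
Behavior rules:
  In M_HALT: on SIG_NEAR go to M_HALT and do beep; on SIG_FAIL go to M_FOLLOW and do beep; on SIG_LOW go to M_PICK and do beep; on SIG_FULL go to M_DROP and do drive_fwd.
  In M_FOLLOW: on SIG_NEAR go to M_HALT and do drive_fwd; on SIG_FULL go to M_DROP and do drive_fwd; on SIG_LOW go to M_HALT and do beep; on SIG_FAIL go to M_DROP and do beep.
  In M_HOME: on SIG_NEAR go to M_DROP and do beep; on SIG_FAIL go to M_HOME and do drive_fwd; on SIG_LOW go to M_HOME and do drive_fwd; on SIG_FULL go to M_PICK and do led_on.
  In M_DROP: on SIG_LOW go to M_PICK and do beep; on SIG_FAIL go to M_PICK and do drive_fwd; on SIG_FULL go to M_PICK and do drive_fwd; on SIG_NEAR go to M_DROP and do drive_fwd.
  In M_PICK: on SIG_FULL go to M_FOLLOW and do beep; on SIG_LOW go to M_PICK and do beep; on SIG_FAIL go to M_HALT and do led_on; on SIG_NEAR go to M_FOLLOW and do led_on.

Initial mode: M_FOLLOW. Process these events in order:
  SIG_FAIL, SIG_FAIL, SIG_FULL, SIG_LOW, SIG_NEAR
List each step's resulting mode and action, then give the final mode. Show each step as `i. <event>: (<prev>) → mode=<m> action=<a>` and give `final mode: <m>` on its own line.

final mode: M_HALT

1. SIG_FAIL: (M_FOLLOW) → mode=M_DROP action=beep
2. SIG_FAIL: (M_DROP) → mode=M_PICK action=drive_fwd
3. SIG_FULL: (M_PICK) → mode=M_FOLLOW action=beep
4. SIG_LOW: (M_FOLLOW) → mode=M_HALT action=beep
5. SIG_NEAR: (M_HALT) → mode=M_HALT action=beep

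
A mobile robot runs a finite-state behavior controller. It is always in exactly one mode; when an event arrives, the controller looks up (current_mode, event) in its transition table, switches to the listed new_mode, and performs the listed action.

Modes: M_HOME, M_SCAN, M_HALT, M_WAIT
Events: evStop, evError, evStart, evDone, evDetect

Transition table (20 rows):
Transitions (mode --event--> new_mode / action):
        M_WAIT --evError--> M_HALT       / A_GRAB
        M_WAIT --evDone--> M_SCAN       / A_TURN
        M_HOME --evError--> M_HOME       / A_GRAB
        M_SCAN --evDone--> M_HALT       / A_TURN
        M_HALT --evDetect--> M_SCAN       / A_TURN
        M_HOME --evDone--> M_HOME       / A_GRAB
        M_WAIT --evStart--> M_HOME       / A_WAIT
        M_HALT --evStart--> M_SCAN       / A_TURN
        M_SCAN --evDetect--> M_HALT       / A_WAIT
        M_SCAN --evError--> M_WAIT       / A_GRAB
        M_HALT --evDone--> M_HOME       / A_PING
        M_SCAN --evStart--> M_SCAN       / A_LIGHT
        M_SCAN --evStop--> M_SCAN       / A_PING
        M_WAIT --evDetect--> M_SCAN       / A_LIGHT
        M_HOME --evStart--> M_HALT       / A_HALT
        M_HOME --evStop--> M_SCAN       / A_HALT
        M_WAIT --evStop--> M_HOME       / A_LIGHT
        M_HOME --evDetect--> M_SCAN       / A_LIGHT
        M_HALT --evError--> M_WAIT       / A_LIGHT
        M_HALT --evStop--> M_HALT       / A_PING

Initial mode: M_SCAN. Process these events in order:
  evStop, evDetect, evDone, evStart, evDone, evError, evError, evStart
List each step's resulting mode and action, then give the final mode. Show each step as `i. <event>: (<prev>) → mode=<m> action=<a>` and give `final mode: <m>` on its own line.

1. evStop: (M_SCAN) → mode=M_SCAN action=A_PING
2. evDetect: (M_SCAN) → mode=M_HALT action=A_WAIT
3. evDone: (M_HALT) → mode=M_HOME action=A_PING
4. evStart: (M_HOME) → mode=M_HALT action=A_HALT
5. evDone: (M_HALT) → mode=M_HOME action=A_PING
6. evError: (M_HOME) → mode=M_HOME action=A_GRAB
7. evError: (M_HOME) → mode=M_HOME action=A_GRAB
8. evStart: (M_HOME) → mode=M_HALT action=A_HALT

final mode: M_HALT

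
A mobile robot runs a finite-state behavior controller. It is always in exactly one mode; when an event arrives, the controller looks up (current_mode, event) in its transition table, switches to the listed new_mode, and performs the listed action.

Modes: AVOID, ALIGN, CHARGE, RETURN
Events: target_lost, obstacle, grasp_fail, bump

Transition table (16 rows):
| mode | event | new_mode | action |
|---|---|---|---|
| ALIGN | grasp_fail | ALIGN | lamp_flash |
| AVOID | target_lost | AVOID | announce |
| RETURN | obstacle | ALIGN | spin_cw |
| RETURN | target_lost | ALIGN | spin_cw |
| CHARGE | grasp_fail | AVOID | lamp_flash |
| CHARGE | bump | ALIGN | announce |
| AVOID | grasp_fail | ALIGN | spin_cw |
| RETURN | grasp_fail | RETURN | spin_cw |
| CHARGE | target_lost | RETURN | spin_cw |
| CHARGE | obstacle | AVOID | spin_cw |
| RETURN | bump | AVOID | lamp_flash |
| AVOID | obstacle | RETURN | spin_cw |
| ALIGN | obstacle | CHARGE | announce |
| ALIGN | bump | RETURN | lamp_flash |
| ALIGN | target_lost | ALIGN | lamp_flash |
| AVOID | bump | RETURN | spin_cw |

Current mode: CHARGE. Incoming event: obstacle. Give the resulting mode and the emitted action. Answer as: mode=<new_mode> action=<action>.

current mode = CHARGE; filter table to that mode:
  (CHARGE, grasp_fail) → (AVOID, lamp_flash)
  (CHARGE, bump) → (ALIGN, announce)
  (CHARGE, target_lost) → (RETURN, spin_cw)
  (CHARGE, obstacle) → (AVOID, spin_cw)  ← event matches
event = obstacle selects (AVOID, spin_cw)

mode=AVOID action=spin_cw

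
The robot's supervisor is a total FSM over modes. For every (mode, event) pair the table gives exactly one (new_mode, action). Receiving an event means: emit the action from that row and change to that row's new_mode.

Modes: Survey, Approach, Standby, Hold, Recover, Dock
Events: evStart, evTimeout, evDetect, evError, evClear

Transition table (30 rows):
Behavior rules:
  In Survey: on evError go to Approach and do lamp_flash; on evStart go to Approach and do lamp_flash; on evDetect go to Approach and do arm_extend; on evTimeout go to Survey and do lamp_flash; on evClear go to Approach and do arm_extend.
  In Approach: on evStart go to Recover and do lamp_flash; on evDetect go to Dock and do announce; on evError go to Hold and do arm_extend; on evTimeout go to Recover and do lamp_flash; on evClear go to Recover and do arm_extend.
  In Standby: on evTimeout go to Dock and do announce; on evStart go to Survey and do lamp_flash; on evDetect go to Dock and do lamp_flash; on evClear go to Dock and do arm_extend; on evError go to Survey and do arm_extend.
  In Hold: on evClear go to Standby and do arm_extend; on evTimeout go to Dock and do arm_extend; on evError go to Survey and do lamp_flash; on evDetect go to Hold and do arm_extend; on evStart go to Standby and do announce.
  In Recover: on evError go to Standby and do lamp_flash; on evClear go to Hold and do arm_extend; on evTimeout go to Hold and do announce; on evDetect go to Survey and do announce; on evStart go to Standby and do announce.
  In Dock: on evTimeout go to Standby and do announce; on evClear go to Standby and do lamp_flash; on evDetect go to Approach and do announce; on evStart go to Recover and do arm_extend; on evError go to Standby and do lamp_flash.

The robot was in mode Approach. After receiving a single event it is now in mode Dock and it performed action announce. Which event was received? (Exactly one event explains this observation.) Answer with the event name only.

try evStart: (Approach, evStart) → (Recover, lamp_flash)
try evTimeout: (Approach, evTimeout) → (Recover, lamp_flash)
try evDetect: (Approach, evDetect) → (Dock, announce)  ← matches
try evError: (Approach, evError) → (Hold, arm_extend)
try evClear: (Approach, evClear) → (Recover, arm_extend)

evDetect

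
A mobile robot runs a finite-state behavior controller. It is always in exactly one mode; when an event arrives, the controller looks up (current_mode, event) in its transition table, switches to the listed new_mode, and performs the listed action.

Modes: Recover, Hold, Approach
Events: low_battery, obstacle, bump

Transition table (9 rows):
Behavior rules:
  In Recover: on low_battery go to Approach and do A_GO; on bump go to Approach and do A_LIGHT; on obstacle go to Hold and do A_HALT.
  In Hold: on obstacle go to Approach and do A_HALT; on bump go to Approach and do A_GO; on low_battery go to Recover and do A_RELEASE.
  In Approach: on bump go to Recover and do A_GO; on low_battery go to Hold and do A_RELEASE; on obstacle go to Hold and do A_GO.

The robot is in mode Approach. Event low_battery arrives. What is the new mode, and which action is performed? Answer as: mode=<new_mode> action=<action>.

mode=Hold action=A_RELEASE

current mode = Approach; filter table to that mode:
  (Approach, bump) → (Recover, A_GO)
  (Approach, low_battery) → (Hold, A_RELEASE)  ← event matches
  (Approach, obstacle) → (Hold, A_GO)
event = low_battery selects (Hold, A_RELEASE)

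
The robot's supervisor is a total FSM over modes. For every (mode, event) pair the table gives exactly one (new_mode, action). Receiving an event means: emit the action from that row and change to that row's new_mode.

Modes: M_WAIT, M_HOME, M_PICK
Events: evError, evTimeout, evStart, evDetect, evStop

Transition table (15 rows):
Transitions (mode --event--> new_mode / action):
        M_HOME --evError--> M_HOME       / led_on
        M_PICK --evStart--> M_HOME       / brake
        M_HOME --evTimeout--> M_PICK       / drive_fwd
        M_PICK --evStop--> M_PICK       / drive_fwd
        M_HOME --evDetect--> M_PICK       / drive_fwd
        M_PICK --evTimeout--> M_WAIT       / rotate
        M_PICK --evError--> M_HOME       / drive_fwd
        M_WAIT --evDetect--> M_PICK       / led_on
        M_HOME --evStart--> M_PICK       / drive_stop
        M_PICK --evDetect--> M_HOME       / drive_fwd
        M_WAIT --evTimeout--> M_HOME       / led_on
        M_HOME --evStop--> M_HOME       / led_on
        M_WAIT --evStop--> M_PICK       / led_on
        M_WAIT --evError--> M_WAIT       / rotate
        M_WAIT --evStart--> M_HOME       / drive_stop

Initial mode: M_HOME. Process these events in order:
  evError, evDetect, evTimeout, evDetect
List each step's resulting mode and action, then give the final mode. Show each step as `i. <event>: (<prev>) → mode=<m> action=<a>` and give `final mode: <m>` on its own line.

final mode: M_PICK

1. evError: (M_HOME) → mode=M_HOME action=led_on
2. evDetect: (M_HOME) → mode=M_PICK action=drive_fwd
3. evTimeout: (M_PICK) → mode=M_WAIT action=rotate
4. evDetect: (M_WAIT) → mode=M_PICK action=led_on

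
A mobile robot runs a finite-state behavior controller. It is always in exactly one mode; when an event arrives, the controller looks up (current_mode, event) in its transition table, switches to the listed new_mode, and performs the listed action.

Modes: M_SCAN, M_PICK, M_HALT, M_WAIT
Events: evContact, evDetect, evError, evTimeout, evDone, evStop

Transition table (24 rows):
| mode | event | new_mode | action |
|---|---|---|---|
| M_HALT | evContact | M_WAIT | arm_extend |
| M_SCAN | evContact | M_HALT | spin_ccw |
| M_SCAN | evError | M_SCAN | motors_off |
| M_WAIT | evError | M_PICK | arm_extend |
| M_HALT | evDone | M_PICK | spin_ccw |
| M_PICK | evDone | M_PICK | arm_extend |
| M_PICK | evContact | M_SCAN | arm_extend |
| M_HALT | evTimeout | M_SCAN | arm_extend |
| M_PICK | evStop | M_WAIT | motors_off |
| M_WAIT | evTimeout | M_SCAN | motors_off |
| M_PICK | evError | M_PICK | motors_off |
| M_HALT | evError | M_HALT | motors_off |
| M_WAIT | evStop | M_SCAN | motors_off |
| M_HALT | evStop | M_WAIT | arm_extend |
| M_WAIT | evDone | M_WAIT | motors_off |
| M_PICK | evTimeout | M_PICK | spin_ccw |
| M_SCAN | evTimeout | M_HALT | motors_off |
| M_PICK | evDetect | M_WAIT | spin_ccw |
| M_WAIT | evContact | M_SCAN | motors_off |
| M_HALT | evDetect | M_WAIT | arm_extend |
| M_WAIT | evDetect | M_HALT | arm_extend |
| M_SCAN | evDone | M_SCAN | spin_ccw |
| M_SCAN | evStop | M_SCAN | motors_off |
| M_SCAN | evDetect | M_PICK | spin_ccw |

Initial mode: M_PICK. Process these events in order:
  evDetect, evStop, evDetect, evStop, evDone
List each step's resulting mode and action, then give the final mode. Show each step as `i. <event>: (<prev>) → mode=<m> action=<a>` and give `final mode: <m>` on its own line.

1. evDetect: (M_PICK) → mode=M_WAIT action=spin_ccw
2. evStop: (M_WAIT) → mode=M_SCAN action=motors_off
3. evDetect: (M_SCAN) → mode=M_PICK action=spin_ccw
4. evStop: (M_PICK) → mode=M_WAIT action=motors_off
5. evDone: (M_WAIT) → mode=M_WAIT action=motors_off

final mode: M_WAIT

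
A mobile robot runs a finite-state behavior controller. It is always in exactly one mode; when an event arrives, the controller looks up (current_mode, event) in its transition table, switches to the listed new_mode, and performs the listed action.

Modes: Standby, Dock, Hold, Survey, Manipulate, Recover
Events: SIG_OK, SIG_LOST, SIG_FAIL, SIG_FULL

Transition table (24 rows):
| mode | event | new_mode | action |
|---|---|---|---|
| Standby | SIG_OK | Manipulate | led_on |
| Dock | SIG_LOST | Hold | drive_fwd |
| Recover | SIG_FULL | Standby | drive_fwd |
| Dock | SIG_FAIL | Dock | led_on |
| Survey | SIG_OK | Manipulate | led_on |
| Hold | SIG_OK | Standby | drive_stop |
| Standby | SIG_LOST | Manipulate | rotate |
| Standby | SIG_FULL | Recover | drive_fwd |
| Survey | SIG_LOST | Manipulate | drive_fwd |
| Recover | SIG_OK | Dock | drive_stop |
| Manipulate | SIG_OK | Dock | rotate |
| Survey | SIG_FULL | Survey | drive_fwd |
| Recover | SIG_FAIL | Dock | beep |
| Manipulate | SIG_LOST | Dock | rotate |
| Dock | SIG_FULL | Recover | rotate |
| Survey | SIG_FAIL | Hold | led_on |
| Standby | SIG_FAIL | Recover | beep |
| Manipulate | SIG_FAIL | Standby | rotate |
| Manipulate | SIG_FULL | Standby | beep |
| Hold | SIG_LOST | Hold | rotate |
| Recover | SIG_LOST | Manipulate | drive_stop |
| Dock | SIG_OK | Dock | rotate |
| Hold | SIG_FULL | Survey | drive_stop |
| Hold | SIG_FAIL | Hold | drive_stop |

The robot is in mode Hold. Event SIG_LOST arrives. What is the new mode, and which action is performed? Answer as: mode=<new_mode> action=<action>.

current mode = Hold; filter table to that mode:
  (Hold, SIG_OK) → (Standby, drive_stop)
  (Hold, SIG_LOST) → (Hold, rotate)  ← event matches
  (Hold, SIG_FULL) → (Survey, drive_stop)
  (Hold, SIG_FAIL) → (Hold, drive_stop)
event = SIG_LOST selects (Hold, rotate)

mode=Hold action=rotate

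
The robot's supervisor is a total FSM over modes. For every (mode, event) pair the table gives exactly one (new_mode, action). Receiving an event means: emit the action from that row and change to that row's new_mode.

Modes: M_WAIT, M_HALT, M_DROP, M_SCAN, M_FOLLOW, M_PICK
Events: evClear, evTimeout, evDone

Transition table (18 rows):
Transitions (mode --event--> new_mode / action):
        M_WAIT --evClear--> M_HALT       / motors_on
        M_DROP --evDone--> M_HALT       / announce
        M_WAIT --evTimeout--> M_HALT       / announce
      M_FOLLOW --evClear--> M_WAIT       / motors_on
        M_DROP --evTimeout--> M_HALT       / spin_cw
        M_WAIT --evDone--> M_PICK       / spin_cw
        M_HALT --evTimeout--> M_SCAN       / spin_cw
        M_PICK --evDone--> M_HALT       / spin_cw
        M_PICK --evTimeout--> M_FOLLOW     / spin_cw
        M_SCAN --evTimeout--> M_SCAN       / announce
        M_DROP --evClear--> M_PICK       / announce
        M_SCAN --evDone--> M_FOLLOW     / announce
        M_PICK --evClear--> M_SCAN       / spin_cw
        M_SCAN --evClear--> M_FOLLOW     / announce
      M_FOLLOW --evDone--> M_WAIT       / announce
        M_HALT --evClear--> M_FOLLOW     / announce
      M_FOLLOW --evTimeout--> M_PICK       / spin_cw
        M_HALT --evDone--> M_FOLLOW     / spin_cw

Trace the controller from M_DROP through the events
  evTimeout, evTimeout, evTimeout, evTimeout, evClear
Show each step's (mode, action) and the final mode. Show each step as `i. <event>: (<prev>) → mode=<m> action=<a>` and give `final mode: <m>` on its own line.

1. evTimeout: (M_DROP) → mode=M_HALT action=spin_cw
2. evTimeout: (M_HALT) → mode=M_SCAN action=spin_cw
3. evTimeout: (M_SCAN) → mode=M_SCAN action=announce
4. evTimeout: (M_SCAN) → mode=M_SCAN action=announce
5. evClear: (M_SCAN) → mode=M_FOLLOW action=announce

final mode: M_FOLLOW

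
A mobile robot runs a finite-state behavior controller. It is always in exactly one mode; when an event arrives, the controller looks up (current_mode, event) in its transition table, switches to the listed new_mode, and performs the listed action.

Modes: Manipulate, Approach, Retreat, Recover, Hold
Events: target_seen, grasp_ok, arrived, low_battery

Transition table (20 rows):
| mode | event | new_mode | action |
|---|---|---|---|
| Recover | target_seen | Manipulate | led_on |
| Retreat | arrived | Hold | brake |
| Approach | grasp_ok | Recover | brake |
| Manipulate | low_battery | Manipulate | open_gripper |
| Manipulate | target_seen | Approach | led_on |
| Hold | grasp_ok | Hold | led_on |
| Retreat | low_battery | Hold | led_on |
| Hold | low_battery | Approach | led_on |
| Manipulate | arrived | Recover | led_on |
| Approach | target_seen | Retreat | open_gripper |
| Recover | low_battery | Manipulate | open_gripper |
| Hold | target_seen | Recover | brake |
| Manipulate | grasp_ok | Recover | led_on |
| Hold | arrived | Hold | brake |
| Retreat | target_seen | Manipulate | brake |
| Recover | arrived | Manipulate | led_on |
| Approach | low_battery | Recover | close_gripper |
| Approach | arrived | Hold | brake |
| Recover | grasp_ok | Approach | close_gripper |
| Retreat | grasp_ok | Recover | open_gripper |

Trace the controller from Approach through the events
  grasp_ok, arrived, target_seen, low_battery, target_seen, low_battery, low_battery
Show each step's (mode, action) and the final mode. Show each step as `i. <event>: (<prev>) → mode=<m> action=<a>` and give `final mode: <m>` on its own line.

final mode: Manipulate

1. grasp_ok: (Approach) → mode=Recover action=brake
2. arrived: (Recover) → mode=Manipulate action=led_on
3. target_seen: (Manipulate) → mode=Approach action=led_on
4. low_battery: (Approach) → mode=Recover action=close_gripper
5. target_seen: (Recover) → mode=Manipulate action=led_on
6. low_battery: (Manipulate) → mode=Manipulate action=open_gripper
7. low_battery: (Manipulate) → mode=Manipulate action=open_gripper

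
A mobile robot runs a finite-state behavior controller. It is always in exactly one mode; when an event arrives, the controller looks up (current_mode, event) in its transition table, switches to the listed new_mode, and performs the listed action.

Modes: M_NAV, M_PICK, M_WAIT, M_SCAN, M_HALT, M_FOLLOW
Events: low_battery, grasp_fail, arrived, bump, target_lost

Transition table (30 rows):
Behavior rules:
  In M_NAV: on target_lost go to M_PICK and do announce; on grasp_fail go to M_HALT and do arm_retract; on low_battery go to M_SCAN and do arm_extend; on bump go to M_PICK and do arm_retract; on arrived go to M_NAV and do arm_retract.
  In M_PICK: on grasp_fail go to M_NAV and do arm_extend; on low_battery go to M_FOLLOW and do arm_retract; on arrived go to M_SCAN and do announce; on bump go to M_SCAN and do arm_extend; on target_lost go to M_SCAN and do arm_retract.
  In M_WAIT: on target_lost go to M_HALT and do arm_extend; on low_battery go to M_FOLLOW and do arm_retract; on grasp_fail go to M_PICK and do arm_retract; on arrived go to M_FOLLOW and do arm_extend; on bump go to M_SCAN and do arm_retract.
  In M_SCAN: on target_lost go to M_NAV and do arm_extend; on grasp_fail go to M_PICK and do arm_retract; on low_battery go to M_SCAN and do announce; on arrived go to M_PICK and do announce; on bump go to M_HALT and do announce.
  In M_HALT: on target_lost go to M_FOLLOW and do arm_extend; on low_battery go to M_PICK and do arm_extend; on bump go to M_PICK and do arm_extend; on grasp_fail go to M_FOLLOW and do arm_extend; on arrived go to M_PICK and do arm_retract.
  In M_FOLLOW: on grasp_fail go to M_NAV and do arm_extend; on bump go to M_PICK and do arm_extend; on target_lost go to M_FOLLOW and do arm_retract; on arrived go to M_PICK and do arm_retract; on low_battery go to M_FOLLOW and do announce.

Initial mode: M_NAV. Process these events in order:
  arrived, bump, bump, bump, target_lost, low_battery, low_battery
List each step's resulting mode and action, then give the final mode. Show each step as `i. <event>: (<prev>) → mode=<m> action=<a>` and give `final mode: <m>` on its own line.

final mode: M_FOLLOW

1. arrived: (M_NAV) → mode=M_NAV action=arm_retract
2. bump: (M_NAV) → mode=M_PICK action=arm_retract
3. bump: (M_PICK) → mode=M_SCAN action=arm_extend
4. bump: (M_SCAN) → mode=M_HALT action=announce
5. target_lost: (M_HALT) → mode=M_FOLLOW action=arm_extend
6. low_battery: (M_FOLLOW) → mode=M_FOLLOW action=announce
7. low_battery: (M_FOLLOW) → mode=M_FOLLOW action=announce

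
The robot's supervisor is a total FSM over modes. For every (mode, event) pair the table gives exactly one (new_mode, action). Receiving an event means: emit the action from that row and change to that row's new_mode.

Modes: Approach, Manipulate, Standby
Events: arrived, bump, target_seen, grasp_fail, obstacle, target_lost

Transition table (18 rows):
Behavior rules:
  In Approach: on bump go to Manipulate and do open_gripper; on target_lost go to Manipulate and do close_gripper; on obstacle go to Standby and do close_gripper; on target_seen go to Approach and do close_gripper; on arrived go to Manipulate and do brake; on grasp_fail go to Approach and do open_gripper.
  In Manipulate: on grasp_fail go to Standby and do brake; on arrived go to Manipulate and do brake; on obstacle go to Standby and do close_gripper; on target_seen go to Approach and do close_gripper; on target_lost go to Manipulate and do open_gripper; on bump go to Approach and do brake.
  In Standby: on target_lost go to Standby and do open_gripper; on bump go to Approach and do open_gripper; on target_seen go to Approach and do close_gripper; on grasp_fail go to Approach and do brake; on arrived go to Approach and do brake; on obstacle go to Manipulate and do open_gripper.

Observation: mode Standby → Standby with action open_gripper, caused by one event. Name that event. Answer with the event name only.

try arrived: (Standby, arrived) → (Approach, brake)
try bump: (Standby, bump) → (Approach, open_gripper)
try target_seen: (Standby, target_seen) → (Approach, close_gripper)
try grasp_fail: (Standby, grasp_fail) → (Approach, brake)
try obstacle: (Standby, obstacle) → (Manipulate, open_gripper)
try target_lost: (Standby, target_lost) → (Standby, open_gripper)  ← matches

target_lost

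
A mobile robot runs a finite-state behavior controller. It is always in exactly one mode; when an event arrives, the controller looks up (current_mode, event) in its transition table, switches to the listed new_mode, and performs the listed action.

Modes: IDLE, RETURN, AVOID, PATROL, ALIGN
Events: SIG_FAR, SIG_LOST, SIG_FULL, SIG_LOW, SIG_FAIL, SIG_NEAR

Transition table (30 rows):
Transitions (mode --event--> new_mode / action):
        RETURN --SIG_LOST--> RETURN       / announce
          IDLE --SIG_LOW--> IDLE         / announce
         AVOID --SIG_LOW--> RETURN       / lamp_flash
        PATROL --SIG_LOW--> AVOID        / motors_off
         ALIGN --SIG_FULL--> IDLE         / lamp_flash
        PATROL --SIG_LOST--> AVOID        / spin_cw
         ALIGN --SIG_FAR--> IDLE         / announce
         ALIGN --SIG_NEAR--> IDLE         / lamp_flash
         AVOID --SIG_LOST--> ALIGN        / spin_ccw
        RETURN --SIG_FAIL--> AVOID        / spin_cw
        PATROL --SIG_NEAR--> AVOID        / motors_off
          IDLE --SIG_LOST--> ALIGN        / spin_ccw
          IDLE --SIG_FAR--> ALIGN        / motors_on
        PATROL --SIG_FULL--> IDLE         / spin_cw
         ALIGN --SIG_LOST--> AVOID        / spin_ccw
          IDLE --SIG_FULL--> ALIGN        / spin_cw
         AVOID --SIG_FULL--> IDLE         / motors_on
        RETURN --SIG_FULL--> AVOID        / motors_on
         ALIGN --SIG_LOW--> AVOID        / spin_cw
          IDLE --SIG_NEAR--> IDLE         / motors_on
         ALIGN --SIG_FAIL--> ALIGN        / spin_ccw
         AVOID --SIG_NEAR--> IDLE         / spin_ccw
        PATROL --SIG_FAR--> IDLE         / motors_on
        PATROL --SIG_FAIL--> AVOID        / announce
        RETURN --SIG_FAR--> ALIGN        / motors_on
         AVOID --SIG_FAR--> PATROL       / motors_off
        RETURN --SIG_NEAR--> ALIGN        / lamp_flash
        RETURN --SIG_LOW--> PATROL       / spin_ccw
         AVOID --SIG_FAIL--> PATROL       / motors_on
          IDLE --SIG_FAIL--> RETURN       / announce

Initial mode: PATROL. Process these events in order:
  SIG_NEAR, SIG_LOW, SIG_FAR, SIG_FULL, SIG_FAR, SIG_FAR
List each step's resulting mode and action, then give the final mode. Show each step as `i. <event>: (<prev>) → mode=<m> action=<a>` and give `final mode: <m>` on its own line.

final mode: IDLE

1. SIG_NEAR: (PATROL) → mode=AVOID action=motors_off
2. SIG_LOW: (AVOID) → mode=RETURN action=lamp_flash
3. SIG_FAR: (RETURN) → mode=ALIGN action=motors_on
4. SIG_FULL: (ALIGN) → mode=IDLE action=lamp_flash
5. SIG_FAR: (IDLE) → mode=ALIGN action=motors_on
6. SIG_FAR: (ALIGN) → mode=IDLE action=announce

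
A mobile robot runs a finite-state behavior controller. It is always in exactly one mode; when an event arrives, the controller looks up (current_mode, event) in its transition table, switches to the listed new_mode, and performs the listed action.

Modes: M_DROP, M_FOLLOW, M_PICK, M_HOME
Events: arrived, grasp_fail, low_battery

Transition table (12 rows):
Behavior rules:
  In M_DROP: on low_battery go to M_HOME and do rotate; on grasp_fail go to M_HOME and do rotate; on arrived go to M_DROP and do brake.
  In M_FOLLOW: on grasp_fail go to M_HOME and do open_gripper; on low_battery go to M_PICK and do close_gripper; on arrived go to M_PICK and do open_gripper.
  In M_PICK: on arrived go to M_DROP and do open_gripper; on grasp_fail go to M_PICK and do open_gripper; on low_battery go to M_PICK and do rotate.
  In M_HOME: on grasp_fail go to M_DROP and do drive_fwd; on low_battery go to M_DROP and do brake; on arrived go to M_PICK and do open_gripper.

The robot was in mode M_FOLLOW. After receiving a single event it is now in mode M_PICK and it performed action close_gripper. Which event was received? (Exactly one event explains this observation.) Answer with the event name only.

try arrived: (M_FOLLOW, arrived) → (M_PICK, open_gripper)
try grasp_fail: (M_FOLLOW, grasp_fail) → (M_HOME, open_gripper)
try low_battery: (M_FOLLOW, low_battery) → (M_PICK, close_gripper)  ← matches

low_battery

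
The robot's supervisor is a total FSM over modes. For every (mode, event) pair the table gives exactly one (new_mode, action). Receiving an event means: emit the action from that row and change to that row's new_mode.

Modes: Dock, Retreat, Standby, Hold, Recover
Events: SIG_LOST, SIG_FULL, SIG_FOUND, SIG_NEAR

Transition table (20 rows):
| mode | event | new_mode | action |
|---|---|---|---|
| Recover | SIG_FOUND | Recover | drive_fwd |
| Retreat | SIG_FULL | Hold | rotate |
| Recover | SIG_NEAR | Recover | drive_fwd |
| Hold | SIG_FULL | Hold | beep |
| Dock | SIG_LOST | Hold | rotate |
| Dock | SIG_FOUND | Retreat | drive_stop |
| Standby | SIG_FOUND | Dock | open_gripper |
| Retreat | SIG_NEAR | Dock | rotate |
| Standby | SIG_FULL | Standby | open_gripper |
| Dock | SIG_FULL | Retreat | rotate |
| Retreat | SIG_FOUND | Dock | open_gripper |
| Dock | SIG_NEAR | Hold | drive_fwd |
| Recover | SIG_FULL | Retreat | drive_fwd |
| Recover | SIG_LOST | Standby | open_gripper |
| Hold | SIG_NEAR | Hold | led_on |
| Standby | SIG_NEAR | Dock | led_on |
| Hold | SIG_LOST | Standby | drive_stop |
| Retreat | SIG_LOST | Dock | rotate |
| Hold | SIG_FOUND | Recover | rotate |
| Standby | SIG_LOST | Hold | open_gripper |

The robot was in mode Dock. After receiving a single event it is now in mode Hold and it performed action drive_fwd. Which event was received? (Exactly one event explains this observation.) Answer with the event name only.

SIG_NEAR

try SIG_LOST: (Dock, SIG_LOST) → (Hold, rotate)
try SIG_FULL: (Dock, SIG_FULL) → (Retreat, rotate)
try SIG_FOUND: (Dock, SIG_FOUND) → (Retreat, drive_stop)
try SIG_NEAR: (Dock, SIG_NEAR) → (Hold, drive_fwd)  ← matches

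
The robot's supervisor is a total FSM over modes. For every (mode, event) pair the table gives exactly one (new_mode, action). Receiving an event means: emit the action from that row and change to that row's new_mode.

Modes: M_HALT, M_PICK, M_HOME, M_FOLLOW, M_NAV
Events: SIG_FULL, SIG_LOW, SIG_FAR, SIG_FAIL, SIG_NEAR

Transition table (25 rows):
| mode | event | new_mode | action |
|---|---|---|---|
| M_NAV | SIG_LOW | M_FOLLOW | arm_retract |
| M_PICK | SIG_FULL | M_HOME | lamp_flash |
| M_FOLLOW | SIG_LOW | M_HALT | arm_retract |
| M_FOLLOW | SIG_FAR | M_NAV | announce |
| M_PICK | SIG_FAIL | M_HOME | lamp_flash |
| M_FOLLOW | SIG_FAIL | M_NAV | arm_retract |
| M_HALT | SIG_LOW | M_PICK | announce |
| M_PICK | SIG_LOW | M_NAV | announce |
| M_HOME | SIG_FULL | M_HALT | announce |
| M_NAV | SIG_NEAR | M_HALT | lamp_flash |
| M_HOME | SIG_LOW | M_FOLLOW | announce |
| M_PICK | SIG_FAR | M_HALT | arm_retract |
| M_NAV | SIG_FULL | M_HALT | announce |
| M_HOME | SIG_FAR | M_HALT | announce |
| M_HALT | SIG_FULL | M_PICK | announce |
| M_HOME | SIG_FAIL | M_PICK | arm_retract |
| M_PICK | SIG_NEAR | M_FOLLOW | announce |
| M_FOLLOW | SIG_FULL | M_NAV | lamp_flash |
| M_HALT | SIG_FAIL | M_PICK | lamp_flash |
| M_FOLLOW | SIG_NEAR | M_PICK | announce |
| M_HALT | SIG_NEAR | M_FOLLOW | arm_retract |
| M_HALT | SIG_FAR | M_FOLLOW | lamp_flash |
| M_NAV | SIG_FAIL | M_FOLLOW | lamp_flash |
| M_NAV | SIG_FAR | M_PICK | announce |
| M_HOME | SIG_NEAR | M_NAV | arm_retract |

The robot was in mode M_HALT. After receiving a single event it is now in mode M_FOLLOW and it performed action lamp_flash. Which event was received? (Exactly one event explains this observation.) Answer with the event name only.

SIG_FAR

try SIG_FULL: (M_HALT, SIG_FULL) → (M_PICK, announce)
try SIG_LOW: (M_HALT, SIG_LOW) → (M_PICK, announce)
try SIG_FAR: (M_HALT, SIG_FAR) → (M_FOLLOW, lamp_flash)  ← matches
try SIG_FAIL: (M_HALT, SIG_FAIL) → (M_PICK, lamp_flash)
try SIG_NEAR: (M_HALT, SIG_NEAR) → (M_FOLLOW, arm_retract)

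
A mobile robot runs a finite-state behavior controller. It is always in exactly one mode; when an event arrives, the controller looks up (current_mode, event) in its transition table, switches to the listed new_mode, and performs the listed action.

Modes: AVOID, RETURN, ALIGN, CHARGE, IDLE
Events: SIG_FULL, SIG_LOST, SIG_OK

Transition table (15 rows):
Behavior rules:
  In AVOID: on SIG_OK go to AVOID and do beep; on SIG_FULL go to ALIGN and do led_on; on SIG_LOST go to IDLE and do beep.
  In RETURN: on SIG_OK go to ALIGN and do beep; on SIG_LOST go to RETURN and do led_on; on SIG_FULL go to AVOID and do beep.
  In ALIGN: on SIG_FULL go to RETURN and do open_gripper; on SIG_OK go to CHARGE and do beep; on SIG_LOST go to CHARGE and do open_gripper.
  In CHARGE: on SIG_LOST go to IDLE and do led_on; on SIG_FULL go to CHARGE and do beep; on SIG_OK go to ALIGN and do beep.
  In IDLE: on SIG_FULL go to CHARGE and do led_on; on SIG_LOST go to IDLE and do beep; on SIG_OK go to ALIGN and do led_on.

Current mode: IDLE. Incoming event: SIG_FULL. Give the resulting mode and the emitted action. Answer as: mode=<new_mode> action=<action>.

current mode = IDLE; filter table to that mode:
  (IDLE, SIG_FULL) → (CHARGE, led_on)  ← event matches
  (IDLE, SIG_LOST) → (IDLE, beep)
  (IDLE, SIG_OK) → (ALIGN, led_on)
event = SIG_FULL selects (CHARGE, led_on)

mode=CHARGE action=led_on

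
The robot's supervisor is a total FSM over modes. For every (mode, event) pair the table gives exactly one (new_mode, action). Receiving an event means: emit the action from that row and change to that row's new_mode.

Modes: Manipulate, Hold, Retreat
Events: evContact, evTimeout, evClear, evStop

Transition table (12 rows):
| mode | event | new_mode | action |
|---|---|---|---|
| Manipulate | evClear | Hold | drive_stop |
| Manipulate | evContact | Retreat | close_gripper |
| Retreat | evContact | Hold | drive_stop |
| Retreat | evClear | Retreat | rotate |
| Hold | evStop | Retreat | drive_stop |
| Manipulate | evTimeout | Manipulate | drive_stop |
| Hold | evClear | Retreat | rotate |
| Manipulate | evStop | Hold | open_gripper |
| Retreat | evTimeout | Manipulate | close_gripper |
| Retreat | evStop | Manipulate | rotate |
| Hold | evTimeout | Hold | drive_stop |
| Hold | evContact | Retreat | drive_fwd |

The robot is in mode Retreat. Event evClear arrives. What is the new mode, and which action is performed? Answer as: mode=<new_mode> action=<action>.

current mode = Retreat; filter table to that mode:
  (Retreat, evContact) → (Hold, drive_stop)
  (Retreat, evClear) → (Retreat, rotate)  ← event matches
  (Retreat, evTimeout) → (Manipulate, close_gripper)
  (Retreat, evStop) → (Manipulate, rotate)
event = evClear selects (Retreat, rotate)

mode=Retreat action=rotate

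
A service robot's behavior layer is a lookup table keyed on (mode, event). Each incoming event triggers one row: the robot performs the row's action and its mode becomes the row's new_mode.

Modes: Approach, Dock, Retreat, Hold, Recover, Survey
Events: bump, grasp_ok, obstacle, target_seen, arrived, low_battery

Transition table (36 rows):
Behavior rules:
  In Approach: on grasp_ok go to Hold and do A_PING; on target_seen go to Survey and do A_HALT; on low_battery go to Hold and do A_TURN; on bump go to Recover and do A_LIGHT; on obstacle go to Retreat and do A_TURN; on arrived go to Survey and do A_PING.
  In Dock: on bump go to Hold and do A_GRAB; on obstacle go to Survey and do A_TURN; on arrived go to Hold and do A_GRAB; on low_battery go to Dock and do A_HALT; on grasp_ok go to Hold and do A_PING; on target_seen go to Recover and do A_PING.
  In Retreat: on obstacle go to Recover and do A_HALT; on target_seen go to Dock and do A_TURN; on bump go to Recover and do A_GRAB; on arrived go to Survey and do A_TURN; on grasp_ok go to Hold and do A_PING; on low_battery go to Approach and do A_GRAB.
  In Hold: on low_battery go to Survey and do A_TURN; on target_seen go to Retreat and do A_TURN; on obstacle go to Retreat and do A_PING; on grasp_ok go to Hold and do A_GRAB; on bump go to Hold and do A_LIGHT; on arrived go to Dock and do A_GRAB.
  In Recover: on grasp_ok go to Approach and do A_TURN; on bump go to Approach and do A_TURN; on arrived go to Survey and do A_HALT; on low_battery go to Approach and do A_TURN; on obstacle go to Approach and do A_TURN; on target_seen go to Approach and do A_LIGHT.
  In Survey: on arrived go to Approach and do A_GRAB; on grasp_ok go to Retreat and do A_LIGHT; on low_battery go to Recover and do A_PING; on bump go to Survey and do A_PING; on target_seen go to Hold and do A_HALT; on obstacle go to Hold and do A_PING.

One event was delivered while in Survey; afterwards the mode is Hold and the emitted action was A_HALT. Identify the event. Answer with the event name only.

target_seen

try bump: (Survey, bump) → (Survey, A_PING)
try grasp_ok: (Survey, grasp_ok) → (Retreat, A_LIGHT)
try obstacle: (Survey, obstacle) → (Hold, A_PING)
try target_seen: (Survey, target_seen) → (Hold, A_HALT)  ← matches
try arrived: (Survey, arrived) → (Approach, A_GRAB)
try low_battery: (Survey, low_battery) → (Recover, A_PING)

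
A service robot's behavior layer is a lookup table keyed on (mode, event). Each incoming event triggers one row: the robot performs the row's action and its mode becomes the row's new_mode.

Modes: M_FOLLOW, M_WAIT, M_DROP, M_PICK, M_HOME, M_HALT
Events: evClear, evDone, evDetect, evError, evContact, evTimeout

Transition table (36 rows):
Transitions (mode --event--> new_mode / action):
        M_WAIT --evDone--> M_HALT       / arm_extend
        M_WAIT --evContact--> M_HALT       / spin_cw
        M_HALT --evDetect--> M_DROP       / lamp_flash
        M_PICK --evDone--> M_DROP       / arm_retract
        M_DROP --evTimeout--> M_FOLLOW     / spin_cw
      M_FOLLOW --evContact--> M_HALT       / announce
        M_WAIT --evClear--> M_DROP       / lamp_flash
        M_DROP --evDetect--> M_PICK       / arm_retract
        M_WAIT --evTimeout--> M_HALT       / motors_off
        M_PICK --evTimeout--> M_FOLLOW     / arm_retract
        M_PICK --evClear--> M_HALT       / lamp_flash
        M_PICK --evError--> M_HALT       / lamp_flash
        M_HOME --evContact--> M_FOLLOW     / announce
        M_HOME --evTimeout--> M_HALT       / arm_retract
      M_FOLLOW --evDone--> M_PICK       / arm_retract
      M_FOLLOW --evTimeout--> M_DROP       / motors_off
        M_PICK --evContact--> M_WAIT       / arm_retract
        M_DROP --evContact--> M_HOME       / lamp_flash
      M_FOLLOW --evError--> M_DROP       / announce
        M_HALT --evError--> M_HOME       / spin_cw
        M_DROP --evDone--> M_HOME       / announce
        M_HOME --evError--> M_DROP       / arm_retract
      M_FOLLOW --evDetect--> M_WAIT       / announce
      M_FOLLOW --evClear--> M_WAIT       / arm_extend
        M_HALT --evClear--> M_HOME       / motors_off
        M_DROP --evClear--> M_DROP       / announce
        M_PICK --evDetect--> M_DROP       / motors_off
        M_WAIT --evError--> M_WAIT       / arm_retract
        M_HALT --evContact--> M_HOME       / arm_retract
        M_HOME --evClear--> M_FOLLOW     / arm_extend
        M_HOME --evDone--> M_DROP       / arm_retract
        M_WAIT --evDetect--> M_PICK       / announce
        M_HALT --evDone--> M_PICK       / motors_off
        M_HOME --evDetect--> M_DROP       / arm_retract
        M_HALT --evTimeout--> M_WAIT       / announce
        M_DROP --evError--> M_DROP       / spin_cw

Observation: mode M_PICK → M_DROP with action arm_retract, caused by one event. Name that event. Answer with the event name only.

evDone

try evClear: (M_PICK, evClear) → (M_HALT, lamp_flash)
try evDone: (M_PICK, evDone) → (M_DROP, arm_retract)  ← matches
try evDetect: (M_PICK, evDetect) → (M_DROP, motors_off)
try evError: (M_PICK, evError) → (M_HALT, lamp_flash)
try evContact: (M_PICK, evContact) → (M_WAIT, arm_retract)
try evTimeout: (M_PICK, evTimeout) → (M_FOLLOW, arm_retract)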